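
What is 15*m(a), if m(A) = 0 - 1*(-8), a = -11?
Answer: 120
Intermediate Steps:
m(A) = 8 (m(A) = 0 + 8 = 8)
15*m(a) = 15*8 = 120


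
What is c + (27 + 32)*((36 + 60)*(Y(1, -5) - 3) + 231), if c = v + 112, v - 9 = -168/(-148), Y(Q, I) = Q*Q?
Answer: 89656/37 ≈ 2423.1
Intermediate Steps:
Y(Q, I) = Q²
v = 375/37 (v = 9 - 168/(-148) = 9 - 168*(-1/148) = 9 + 42/37 = 375/37 ≈ 10.135)
c = 4519/37 (c = 375/37 + 112 = 4519/37 ≈ 122.14)
c + (27 + 32)*((36 + 60)*(Y(1, -5) - 3) + 231) = 4519/37 + (27 + 32)*((36 + 60)*(1² - 3) + 231) = 4519/37 + 59*(96*(1 - 3) + 231) = 4519/37 + 59*(96*(-2) + 231) = 4519/37 + 59*(-192 + 231) = 4519/37 + 59*39 = 4519/37 + 2301 = 89656/37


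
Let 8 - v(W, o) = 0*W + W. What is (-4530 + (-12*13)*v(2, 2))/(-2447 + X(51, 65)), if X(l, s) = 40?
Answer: 5466/2407 ≈ 2.2709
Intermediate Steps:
v(W, o) = 8 - W (v(W, o) = 8 - (0*W + W) = 8 - (0 + W) = 8 - W)
(-4530 + (-12*13)*v(2, 2))/(-2447 + X(51, 65)) = (-4530 + (-12*13)*(8 - 1*2))/(-2447 + 40) = (-4530 - 156*(8 - 2))/(-2407) = (-4530 - 156*6)*(-1/2407) = (-4530 - 936)*(-1/2407) = -5466*(-1/2407) = 5466/2407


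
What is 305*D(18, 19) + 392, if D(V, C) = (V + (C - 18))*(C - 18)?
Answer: 6187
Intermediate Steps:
D(V, C) = (-18 + C)*(-18 + C + V) (D(V, C) = (V + (-18 + C))*(-18 + C) = (-18 + C + V)*(-18 + C) = (-18 + C)*(-18 + C + V))
305*D(18, 19) + 392 = 305*(324 + 19² - 36*19 - 18*18 + 19*18) + 392 = 305*(324 + 361 - 684 - 324 + 342) + 392 = 305*19 + 392 = 5795 + 392 = 6187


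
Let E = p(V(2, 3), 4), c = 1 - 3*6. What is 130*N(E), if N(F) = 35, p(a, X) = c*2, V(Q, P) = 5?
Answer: 4550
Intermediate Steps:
c = -17 (c = 1 - 18 = -17)
p(a, X) = -34 (p(a, X) = -17*2 = -34)
E = -34
130*N(E) = 130*35 = 4550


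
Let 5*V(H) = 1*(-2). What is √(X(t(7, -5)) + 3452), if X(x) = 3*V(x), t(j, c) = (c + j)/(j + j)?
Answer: √86270/5 ≈ 58.744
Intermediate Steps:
V(H) = -⅖ (V(H) = (1*(-2))/5 = (⅕)*(-2) = -⅖)
t(j, c) = (c + j)/(2*j) (t(j, c) = (c + j)/((2*j)) = (c + j)*(1/(2*j)) = (c + j)/(2*j))
X(x) = -6/5 (X(x) = 3*(-⅖) = -6/5)
√(X(t(7, -5)) + 3452) = √(-6/5 + 3452) = √(17254/5) = √86270/5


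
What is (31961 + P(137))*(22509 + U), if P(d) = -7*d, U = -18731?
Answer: 117125556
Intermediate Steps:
(31961 + P(137))*(22509 + U) = (31961 - 7*137)*(22509 - 18731) = (31961 - 959)*3778 = 31002*3778 = 117125556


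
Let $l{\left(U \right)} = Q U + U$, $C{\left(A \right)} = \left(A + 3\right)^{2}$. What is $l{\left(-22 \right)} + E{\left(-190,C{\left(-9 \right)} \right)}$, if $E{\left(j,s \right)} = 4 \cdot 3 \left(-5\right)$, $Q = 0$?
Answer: $-82$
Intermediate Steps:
$C{\left(A \right)} = \left(3 + A\right)^{2}$
$E{\left(j,s \right)} = -60$ ($E{\left(j,s \right)} = 12 \left(-5\right) = -60$)
$l{\left(U \right)} = U$ ($l{\left(U \right)} = 0 U + U = 0 + U = U$)
$l{\left(-22 \right)} + E{\left(-190,C{\left(-9 \right)} \right)} = -22 - 60 = -82$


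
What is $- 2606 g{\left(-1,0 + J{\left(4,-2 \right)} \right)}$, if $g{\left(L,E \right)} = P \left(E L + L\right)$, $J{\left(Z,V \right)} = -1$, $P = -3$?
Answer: $0$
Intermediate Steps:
$g{\left(L,E \right)} = - 3 L - 3 E L$ ($g{\left(L,E \right)} = - 3 \left(E L + L\right) = - 3 \left(L + E L\right) = - 3 L - 3 E L$)
$- 2606 g{\left(-1,0 + J{\left(4,-2 \right)} \right)} = - 2606 \left(\left(-3\right) \left(-1\right) \left(1 + \left(0 - 1\right)\right)\right) = - 2606 \left(\left(-3\right) \left(-1\right) \left(1 - 1\right)\right) = - 2606 \left(\left(-3\right) \left(-1\right) 0\right) = \left(-2606\right) 0 = 0$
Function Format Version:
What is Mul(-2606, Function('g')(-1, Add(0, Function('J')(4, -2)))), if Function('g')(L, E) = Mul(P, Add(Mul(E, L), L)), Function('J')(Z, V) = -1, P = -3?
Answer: 0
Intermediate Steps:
Function('g')(L, E) = Add(Mul(-3, L), Mul(-3, E, L)) (Function('g')(L, E) = Mul(-3, Add(Mul(E, L), L)) = Mul(-3, Add(L, Mul(E, L))) = Add(Mul(-3, L), Mul(-3, E, L)))
Mul(-2606, Function('g')(-1, Add(0, Function('J')(4, -2)))) = Mul(-2606, Mul(-3, -1, Add(1, Add(0, -1)))) = Mul(-2606, Mul(-3, -1, Add(1, -1))) = Mul(-2606, Mul(-3, -1, 0)) = Mul(-2606, 0) = 0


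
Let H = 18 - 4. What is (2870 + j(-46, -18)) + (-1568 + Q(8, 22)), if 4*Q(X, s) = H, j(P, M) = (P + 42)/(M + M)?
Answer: 23501/18 ≈ 1305.6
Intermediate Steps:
j(P, M) = (42 + P)/(2*M) (j(P, M) = (42 + P)/((2*M)) = (42 + P)*(1/(2*M)) = (42 + P)/(2*M))
H = 14
Q(X, s) = 7/2 (Q(X, s) = (¼)*14 = 7/2)
(2870 + j(-46, -18)) + (-1568 + Q(8, 22)) = (2870 + (½)*(42 - 46)/(-18)) + (-1568 + 7/2) = (2870 + (½)*(-1/18)*(-4)) - 3129/2 = (2870 + ⅑) - 3129/2 = 25831/9 - 3129/2 = 23501/18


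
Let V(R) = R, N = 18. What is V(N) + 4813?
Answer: 4831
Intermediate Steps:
V(N) + 4813 = 18 + 4813 = 4831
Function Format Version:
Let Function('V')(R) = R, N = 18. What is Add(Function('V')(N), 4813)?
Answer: 4831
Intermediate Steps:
Add(Function('V')(N), 4813) = Add(18, 4813) = 4831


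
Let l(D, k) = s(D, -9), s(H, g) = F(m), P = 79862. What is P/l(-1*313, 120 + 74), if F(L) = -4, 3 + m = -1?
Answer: -39931/2 ≈ -19966.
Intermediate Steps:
m = -4 (m = -3 - 1 = -4)
s(H, g) = -4
l(D, k) = -4
P/l(-1*313, 120 + 74) = 79862/(-4) = 79862*(-¼) = -39931/2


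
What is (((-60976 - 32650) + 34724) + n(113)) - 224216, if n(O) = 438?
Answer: -282680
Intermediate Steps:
(((-60976 - 32650) + 34724) + n(113)) - 224216 = (((-60976 - 32650) + 34724) + 438) - 224216 = ((-93626 + 34724) + 438) - 224216 = (-58902 + 438) - 224216 = -58464 - 224216 = -282680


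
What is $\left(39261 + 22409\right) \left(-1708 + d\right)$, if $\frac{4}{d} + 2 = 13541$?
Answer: $- \frac{1426094575360}{13539} \approx -1.0533 \cdot 10^{8}$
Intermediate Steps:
$d = \frac{4}{13539}$ ($d = \frac{4}{-2 + 13541} = \frac{4}{13539} \approx 0.00029544$)
$\left(39261 + 22409\right) \left(-1708 + d\right) = \left(39261 + 22409\right) \left(-1708 + \frac{4}{13539}\right) = 61670 \left(- \frac{23124608}{13539}\right) = - \frac{1426094575360}{13539}$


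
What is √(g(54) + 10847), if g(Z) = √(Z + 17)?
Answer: √(10847 + √71) ≈ 104.19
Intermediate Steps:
g(Z) = √(17 + Z)
√(g(54) + 10847) = √(√(17 + 54) + 10847) = √(√71 + 10847) = √(10847 + √71)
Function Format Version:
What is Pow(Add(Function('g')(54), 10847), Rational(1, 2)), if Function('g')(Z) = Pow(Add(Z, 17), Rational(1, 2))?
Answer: Pow(Add(10847, Pow(71, Rational(1, 2))), Rational(1, 2)) ≈ 104.19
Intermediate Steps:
Function('g')(Z) = Pow(Add(17, Z), Rational(1, 2))
Pow(Add(Function('g')(54), 10847), Rational(1, 2)) = Pow(Add(Pow(Add(17, 54), Rational(1, 2)), 10847), Rational(1, 2)) = Pow(Add(Pow(71, Rational(1, 2)), 10847), Rational(1, 2)) = Pow(Add(10847, Pow(71, Rational(1, 2))), Rational(1, 2))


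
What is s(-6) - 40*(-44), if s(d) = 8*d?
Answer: 1712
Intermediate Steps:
s(-6) - 40*(-44) = 8*(-6) - 40*(-44) = -48 + 1760 = 1712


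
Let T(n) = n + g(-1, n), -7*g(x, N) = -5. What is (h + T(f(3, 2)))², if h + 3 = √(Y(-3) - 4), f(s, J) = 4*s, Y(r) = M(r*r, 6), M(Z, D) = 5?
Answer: 5625/49 ≈ 114.80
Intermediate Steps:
g(x, N) = 5/7 (g(x, N) = -⅐*(-5) = 5/7)
Y(r) = 5
T(n) = 5/7 + n (T(n) = n + 5/7 = 5/7 + n)
h = -2 (h = -3 + √(5 - 4) = -3 + √1 = -3 + 1 = -2)
(h + T(f(3, 2)))² = (-2 + (5/7 + 4*3))² = (-2 + (5/7 + 12))² = (-2 + 89/7)² = (75/7)² = 5625/49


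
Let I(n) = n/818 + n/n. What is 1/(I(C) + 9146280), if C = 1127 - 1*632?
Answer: 818/7481658353 ≈ 1.0933e-7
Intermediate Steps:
C = 495 (C = 1127 - 632 = 495)
I(n) = 1 + n/818 (I(n) = n*(1/818) + 1 = n/818 + 1 = 1 + n/818)
1/(I(C) + 9146280) = 1/((1 + (1/818)*495) + 9146280) = 1/((1 + 495/818) + 9146280) = 1/(1313/818 + 9146280) = 1/(7481658353/818) = 818/7481658353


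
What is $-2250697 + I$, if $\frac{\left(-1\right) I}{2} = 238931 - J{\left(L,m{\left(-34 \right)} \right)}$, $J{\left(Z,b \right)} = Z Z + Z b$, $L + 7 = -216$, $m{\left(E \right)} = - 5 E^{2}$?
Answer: $-51221$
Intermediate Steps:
$L = -223$ ($L = -7 - 216 = -223$)
$J{\left(Z,b \right)} = Z^{2} + Z b$
$I = 2199476$ ($I = - 2 \left(238931 - - 223 \left(-223 - 5 \left(-34\right)^{2}\right)\right) = - 2 \left(238931 - - 223 \left(-223 - 5780\right)\right) = - 2 \left(238931 - \left(-223\right) \left(-6003\right)\right) = - 2 \left(238931 - 1338669\right) = \left(-2\right) \left(-1099738\right) = 2199476$)
$-2250697 + I = -2250697 + 2199476 = -51221$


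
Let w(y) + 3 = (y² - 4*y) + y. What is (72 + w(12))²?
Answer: 31329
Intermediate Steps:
w(y) = -3 + y² - 3*y (w(y) = -3 + ((y² - 4*y) + y) = -3 + (y² - 3*y) = -3 + y² - 3*y)
(72 + w(12))² = (72 + (-3 + 12² - 3*12))² = (72 + (-3 + 144 - 36))² = (72 + 105)² = 177² = 31329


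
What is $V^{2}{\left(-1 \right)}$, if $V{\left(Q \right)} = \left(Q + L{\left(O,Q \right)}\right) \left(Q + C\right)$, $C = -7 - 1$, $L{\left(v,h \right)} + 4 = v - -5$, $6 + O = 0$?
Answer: $2916$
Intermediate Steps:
$O = -6$ ($O = -6 + 0 = -6$)
$L{\left(v,h \right)} = 1 + v$ ($L{\left(v,h \right)} = -4 + \left(v - -5\right) = -4 + \left(v + 5\right) = -4 + \left(5 + v\right) = 1 + v$)
$C = -8$ ($C = -7 - 1 = -8$)
$V{\left(Q \right)} = \left(-8 + Q\right) \left(-5 + Q\right)$ ($V{\left(Q \right)} = \left(Q + \left(1 - 6\right)\right) \left(Q - 8\right) = \left(Q - 5\right) \left(-8 + Q\right) = \left(-5 + Q\right) \left(-8 + Q\right) = \left(-8 + Q\right) \left(-5 + Q\right)$)
$V^{2}{\left(-1 \right)} = \left(40 + \left(-1\right)^{2} - -13\right)^{2} = \left(40 + 1 + 13\right)^{2} = 54^{2} = 2916$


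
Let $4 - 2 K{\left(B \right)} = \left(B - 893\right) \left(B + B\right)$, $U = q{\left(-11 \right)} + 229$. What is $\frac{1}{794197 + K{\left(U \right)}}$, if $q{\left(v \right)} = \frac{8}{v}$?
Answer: $\frac{121}{114458511} \approx 1.0572 \cdot 10^{-6}$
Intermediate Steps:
$U = \frac{2511}{11}$ ($U = \frac{8}{-11} + 229 = 8 \left(- \frac{1}{11}\right) + 229 = - \frac{8}{11} + 229 = \frac{2511}{11} \approx 228.27$)
$K{\left(B \right)} = 2 - B \left(-893 + B\right)$ ($K{\left(B \right)} = 2 - \frac{\left(B - 893\right) \left(B + B\right)}{2} = 2 - \frac{\left(-893 + B\right) 2 B}{2} = 2 - \frac{2 B \left(-893 + B\right)}{2} = 2 - B \left(-893 + B\right)$)
$\frac{1}{794197 + K{\left(U \right)}} = \frac{1}{794197 + \left(2 - \left(\frac{2511}{11}\right)^{2} + 893 \cdot \frac{2511}{11}\right)} = \frac{1}{794197 + \left(2 - \frac{6305121}{121} + \frac{2242323}{11}\right)} = \frac{1}{794197 + \frac{18360674}{121}} = \frac{1}{\frac{114458511}{121}} = \frac{121}{114458511}$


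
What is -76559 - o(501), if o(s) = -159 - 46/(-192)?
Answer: -7334423/96 ≈ -76400.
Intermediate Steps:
o(s) = -15241/96 (o(s) = -159 - 46*(-1)/192 = -159 - 1*(-23/96) = -159 + 23/96 = -15241/96)
-76559 - o(501) = -76559 - 1*(-15241/96) = -76559 + 15241/96 = -7334423/96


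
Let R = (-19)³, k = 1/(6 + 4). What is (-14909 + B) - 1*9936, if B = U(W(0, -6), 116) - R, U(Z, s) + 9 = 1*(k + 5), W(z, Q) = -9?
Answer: -179899/10 ≈ -17990.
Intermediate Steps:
k = ⅒ (k = 1/10 = ⅒ ≈ 0.10000)
R = -6859
U(Z, s) = -39/10 (U(Z, s) = -9 + 1*(⅒ + 5) = -9 + 1*(51/10) = -9 + 51/10 = -39/10)
B = 68551/10 (B = -39/10 - 1*(-6859) = -39/10 + 6859 = 68551/10 ≈ 6855.1)
(-14909 + B) - 1*9936 = (-14909 + 68551/10) - 1*9936 = -80539/10 - 9936 = -179899/10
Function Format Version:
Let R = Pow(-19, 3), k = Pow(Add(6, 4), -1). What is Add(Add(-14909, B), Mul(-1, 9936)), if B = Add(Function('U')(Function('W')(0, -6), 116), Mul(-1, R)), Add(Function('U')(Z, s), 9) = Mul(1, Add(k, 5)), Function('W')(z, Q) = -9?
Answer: Rational(-179899, 10) ≈ -17990.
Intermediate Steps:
k = Rational(1, 10) (k = Pow(10, -1) = Rational(1, 10) ≈ 0.10000)
R = -6859
Function('U')(Z, s) = Rational(-39, 10) (Function('U')(Z, s) = Add(-9, Mul(1, Add(Rational(1, 10), 5))) = Add(-9, Mul(1, Rational(51, 10))) = Add(-9, Rational(51, 10)) = Rational(-39, 10))
B = Rational(68551, 10) (B = Add(Rational(-39, 10), Mul(-1, -6859)) = Add(Rational(-39, 10), 6859) = Rational(68551, 10) ≈ 6855.1)
Add(Add(-14909, B), Mul(-1, 9936)) = Add(Add(-14909, Rational(68551, 10)), Mul(-1, 9936)) = Add(Rational(-80539, 10), -9936) = Rational(-179899, 10)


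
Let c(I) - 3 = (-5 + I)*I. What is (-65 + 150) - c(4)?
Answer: 86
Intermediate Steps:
c(I) = 3 + I*(-5 + I) (c(I) = 3 + (-5 + I)*I = 3 + I*(-5 + I))
(-65 + 150) - c(4) = (-65 + 150) - (3 + 4² - 5*4) = 85 - (3 + 16 - 20) = 85 - 1*(-1) = 85 + 1 = 86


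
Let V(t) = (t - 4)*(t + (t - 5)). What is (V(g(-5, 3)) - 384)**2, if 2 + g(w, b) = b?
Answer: 140625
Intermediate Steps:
g(w, b) = -2 + b
V(t) = (-5 + 2*t)*(-4 + t) (V(t) = (-4 + t)*(t + (-5 + t)) = (-4 + t)*(-5 + 2*t) = (-5 + 2*t)*(-4 + t))
(V(g(-5, 3)) - 384)**2 = ((20 - 13*(-2 + 3) + 2*(-2 + 3)**2) - 384)**2 = ((20 - 13*1 + 2*1**2) - 384)**2 = ((20 - 13 + 2*1) - 384)**2 = ((20 - 13 + 2) - 384)**2 = (9 - 384)**2 = (-375)**2 = 140625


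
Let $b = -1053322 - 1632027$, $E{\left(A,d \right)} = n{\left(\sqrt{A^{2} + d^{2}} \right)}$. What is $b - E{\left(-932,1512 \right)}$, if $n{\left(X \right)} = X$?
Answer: $-2685349 - 292 \sqrt{37} \approx -2.6871 \cdot 10^{6}$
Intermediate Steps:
$E{\left(A,d \right)} = \sqrt{A^{2} + d^{2}}$
$b = -2685349$
$b - E{\left(-932,1512 \right)} = -2685349 - \sqrt{\left(-932\right)^{2} + 1512^{2}} = -2685349 - \sqrt{868624 + 2286144} = -2685349 - \sqrt{3154768} = -2685349 - 292 \sqrt{37}$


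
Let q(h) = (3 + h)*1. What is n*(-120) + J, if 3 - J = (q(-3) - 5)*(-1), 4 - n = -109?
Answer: -13562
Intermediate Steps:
n = 113 (n = 4 - 1*(-109) = 4 + 109 = 113)
q(h) = 3 + h
J = -2 (J = 3 - ((3 - 3) - 5)*(-1) = 3 - (0 - 5)*(-1) = 3 - (-5)*(-1) = 3 - 1*5 = 3 - 5 = -2)
n*(-120) + J = 113*(-120) - 2 = -13560 - 2 = -13562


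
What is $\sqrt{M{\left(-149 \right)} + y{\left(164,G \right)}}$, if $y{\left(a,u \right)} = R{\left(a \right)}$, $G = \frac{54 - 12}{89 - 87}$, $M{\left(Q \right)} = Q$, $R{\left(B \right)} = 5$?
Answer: $12 i \approx 12.0 i$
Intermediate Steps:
$G = 21$ ($G = \frac{42}{2} = 42 \cdot \frac{1}{2} = 21$)
$y{\left(a,u \right)} = 5$
$\sqrt{M{\left(-149 \right)} + y{\left(164,G \right)}} = \sqrt{-149 + 5} = \sqrt{-144} = 12 i$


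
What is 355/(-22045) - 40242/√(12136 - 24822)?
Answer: -71/4409 + 20121*I*√12686/6343 ≈ -0.016103 + 357.29*I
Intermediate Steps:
355/(-22045) - 40242/√(12136 - 24822) = 355*(-1/22045) - 40242*(-I*√12686/12686) = -71/4409 - 40242*(-I*√12686/12686) = -71/4409 - (-20121)*I*√12686/6343 = -71/4409 + 20121*I*√12686/6343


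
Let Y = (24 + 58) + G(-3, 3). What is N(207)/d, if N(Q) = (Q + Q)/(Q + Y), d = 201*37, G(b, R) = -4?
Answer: 46/235505 ≈ 0.00019532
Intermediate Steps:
d = 7437
Y = 78 (Y = (24 + 58) - 4 = 82 - 4 = 78)
N(Q) = 2*Q/(78 + Q) (N(Q) = (Q + Q)/(Q + 78) = (2*Q)/(78 + Q) = 2*Q/(78 + Q))
N(207)/d = (2*207/(78 + 207))/7437 = (2*207/285)*(1/7437) = (2*207*(1/285))*(1/7437) = (138/95)*(1/7437) = 46/235505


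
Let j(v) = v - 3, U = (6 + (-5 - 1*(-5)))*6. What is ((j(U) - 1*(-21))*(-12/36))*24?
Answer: -432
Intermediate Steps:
U = 36 (U = (6 + (-5 + 5))*6 = (6 + 0)*6 = 6*6 = 36)
j(v) = -3 + v
((j(U) - 1*(-21))*(-12/36))*24 = (((-3 + 36) - 1*(-21))*(-12/36))*24 = ((33 + 21)*(-12*1/36))*24 = (54*(-1/3))*24 = -18*24 = -432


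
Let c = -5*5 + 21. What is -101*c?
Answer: 404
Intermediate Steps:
c = -4 (c = -25 + 21 = -4)
-101*c = -101*(-4) = 404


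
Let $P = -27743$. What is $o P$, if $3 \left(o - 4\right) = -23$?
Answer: $\frac{305173}{3} \approx 1.0172 \cdot 10^{5}$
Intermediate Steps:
$o = - \frac{11}{3}$ ($o = 4 + \frac{1}{3} \left(-23\right) = 4 - \frac{23}{3} = - \frac{11}{3} \approx -3.6667$)
$o P = \left(- \frac{11}{3}\right) \left(-27743\right) = \frac{305173}{3}$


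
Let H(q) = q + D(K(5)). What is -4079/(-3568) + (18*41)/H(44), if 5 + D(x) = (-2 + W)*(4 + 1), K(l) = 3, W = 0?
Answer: 2751475/103472 ≈ 26.591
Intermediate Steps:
D(x) = -15 (D(x) = -5 + (-2 + 0)*(4 + 1) = -5 - 2*5 = -5 - 10 = -15)
H(q) = -15 + q (H(q) = q - 15 = -15 + q)
-4079/(-3568) + (18*41)/H(44) = -4079/(-3568) + (18*41)/(-15 + 44) = -4079*(-1/3568) + 738/29 = 4079/3568 + 738*(1/29) = 4079/3568 + 738/29 = 2751475/103472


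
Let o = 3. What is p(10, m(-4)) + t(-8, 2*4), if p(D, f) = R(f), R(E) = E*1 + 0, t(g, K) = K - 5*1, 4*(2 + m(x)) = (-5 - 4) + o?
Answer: -½ ≈ -0.50000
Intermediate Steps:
m(x) = -7/2 (m(x) = -2 + ((-5 - 4) + 3)/4 = -2 + (-9 + 3)/4 = -2 + (¼)*(-6) = -2 - 3/2 = -7/2)
t(g, K) = -5 + K (t(g, K) = K - 5 = -5 + K)
R(E) = E (R(E) = E + 0 = E)
p(D, f) = f
p(10, m(-4)) + t(-8, 2*4) = -7/2 + (-5 + 2*4) = -7/2 + (-5 + 8) = -7/2 + 3 = -½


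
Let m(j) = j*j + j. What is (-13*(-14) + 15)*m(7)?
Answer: 11032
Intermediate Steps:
m(j) = j + j² (m(j) = j² + j = j + j²)
(-13*(-14) + 15)*m(7) = (-13*(-14) + 15)*(7*(1 + 7)) = (182 + 15)*(7*8) = 197*56 = 11032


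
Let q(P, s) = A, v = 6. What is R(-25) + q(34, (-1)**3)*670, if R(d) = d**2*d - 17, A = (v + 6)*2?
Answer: 438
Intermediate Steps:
A = 24 (A = (6 + 6)*2 = 12*2 = 24)
R(d) = -17 + d**3 (R(d) = d**3 - 17 = -17 + d**3)
q(P, s) = 24
R(-25) + q(34, (-1)**3)*670 = (-17 + (-25)**3) + 24*670 = (-17 - 15625) + 16080 = -15642 + 16080 = 438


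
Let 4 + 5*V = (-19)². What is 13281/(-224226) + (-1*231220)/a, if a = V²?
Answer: -144203449241/3175264386 ≈ -45.415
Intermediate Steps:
V = 357/5 (V = -⅘ + (⅕)*(-19)² = -⅘ + (⅕)*361 = -⅘ + 361/5 = 357/5 ≈ 71.400)
a = 127449/25 (a = (357/5)² = 127449/25 ≈ 5098.0)
13281/(-224226) + (-1*231220)/a = 13281/(-224226) + (-1*231220)/(127449/25) = 13281*(-1/224226) - 231220*25/127449 = -4427/74742 - 5780500/127449 = -144203449241/3175264386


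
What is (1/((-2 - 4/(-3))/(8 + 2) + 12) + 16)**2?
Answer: 8288641/32041 ≈ 258.69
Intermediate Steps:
(1/((-2 - 4/(-3))/(8 + 2) + 12) + 16)**2 = (1/((-2 - 4*(-1/3))/10 + 12) + 16)**2 = (1/((-2 + 4/3)*(1/10) + 12) + 16)**2 = (1/(-2/3*1/10 + 12) + 16)**2 = (1/(-1/15 + 12) + 16)**2 = (1/(179/15) + 16)**2 = (15/179 + 16)**2 = (2879/179)**2 = 8288641/32041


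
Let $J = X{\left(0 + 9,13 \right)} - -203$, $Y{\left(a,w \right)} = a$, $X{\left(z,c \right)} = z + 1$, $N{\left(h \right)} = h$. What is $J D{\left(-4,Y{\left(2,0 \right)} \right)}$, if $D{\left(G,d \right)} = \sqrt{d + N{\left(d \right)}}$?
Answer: $426$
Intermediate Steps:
$X{\left(z,c \right)} = 1 + z$
$J = 213$ ($J = \left(1 + \left(0 + 9\right)\right) - -203 = \left(1 + 9\right) + 203 = 10 + 203 = 213$)
$D{\left(G,d \right)} = \sqrt{2} \sqrt{d}$ ($D{\left(G,d \right)} = \sqrt{d + d} = \sqrt{2 d} = \sqrt{2} \sqrt{d}$)
$J D{\left(-4,Y{\left(2,0 \right)} \right)} = 213 \sqrt{2} \sqrt{2} = 213 \cdot 2 = 426$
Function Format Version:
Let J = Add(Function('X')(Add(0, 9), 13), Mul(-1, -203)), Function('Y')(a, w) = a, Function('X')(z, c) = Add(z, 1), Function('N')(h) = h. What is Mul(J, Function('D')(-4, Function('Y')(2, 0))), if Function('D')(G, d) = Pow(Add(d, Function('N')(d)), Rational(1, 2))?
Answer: 426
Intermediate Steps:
Function('X')(z, c) = Add(1, z)
J = 213 (J = Add(Add(1, Add(0, 9)), Mul(-1, -203)) = Add(Add(1, 9), 203) = Add(10, 203) = 213)
Function('D')(G, d) = Mul(Pow(2, Rational(1, 2)), Pow(d, Rational(1, 2))) (Function('D')(G, d) = Pow(Add(d, d), Rational(1, 2)) = Pow(Mul(2, d), Rational(1, 2)) = Mul(Pow(2, Rational(1, 2)), Pow(d, Rational(1, 2))))
Mul(J, Function('D')(-4, Function('Y')(2, 0))) = Mul(213, Mul(Pow(2, Rational(1, 2)), Pow(2, Rational(1, 2)))) = Mul(213, 2) = 426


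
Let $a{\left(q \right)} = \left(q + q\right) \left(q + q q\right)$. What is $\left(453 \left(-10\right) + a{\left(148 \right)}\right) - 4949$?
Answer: $6517913$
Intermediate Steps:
$a{\left(q \right)} = 2 q \left(q + q^{2}\right)$
$\left(453 \left(-10\right) + a{\left(148 \right)}\right) - 4949 = \left(453 \left(-10\right) + 2 \cdot 148^{2} \left(1 + 148\right)\right) - 4949 = \left(-4530 + 2 \cdot 21904 \cdot 149\right) - 4949 = \left(-4530 + 6527392\right) - 4949 = 6522862 - 4949 = 6517913$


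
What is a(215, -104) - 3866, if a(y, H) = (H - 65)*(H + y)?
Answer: -22625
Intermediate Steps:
a(y, H) = (-65 + H)*(H + y)
a(215, -104) - 3866 = ((-104)² - 65*(-104) - 65*215 - 104*215) - 3866 = (10816 + 6760 - 13975 - 22360) - 3866 = -18759 - 3866 = -22625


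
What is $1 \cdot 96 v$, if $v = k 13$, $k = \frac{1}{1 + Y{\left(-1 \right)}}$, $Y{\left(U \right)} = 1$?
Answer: $624$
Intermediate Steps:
$k = \frac{1}{2}$ ($k = \frac{1}{1 + 1} = \frac{1}{2} \approx 0.5$)
$v = \frac{13}{2}$ ($v = \frac{1}{2} \cdot 13 = \frac{13}{2} \approx 6.5$)
$1 \cdot 96 v = 1 \cdot 96 \cdot \frac{13}{2} = 96 \cdot \frac{13}{2} = 624$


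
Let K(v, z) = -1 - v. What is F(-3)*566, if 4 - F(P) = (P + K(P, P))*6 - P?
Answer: 3962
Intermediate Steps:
F(P) = 10 + P (F(P) = 4 - ((P + (-1 - P))*6 - P) = 4 - (-1*6 - P) = 4 - (-6 - P) = 4 + (6 + P) = 10 + P)
F(-3)*566 = (10 - 3)*566 = 7*566 = 3962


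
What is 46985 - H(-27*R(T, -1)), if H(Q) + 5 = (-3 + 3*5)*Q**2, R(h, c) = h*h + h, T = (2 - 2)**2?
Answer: 46990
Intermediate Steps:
T = 0 (T = 0**2 = 0)
R(h, c) = h + h**2 (R(h, c) = h**2 + h = h + h**2)
H(Q) = -5 + 12*Q**2 (H(Q) = -5 + (-3 + 3*5)*Q**2 = -5 + (-3 + 15)*Q**2 = -5 + 12*Q**2)
46985 - H(-27*R(T, -1)) = 46985 - (-5 + 12*(-0*(1 + 0))**2) = 46985 - (-5 + 12*(-0)**2) = 46985 - (-5 + 12*(-27*0)**2) = 46985 - (-5 + 12*0**2) = 46985 - (-5 + 12*0) = 46985 - (-5 + 0) = 46985 - 1*(-5) = 46985 + 5 = 46990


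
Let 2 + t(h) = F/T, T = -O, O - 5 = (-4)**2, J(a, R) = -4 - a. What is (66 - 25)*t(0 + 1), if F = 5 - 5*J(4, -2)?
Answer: -1189/7 ≈ -169.86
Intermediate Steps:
O = 21 (O = 5 + (-4)**2 = 5 + 16 = 21)
F = 45 (F = 5 - 5*(-4 - 1*4) = 5 - 5*(-4 - 4) = 5 - 5*(-8) = 5 + 40 = 45)
T = -21 (T = -1*21 = -21)
t(h) = -29/7 (t(h) = -2 + 45/(-21) = -2 + 45*(-1/21) = -2 - 15/7 = -29/7)
(66 - 25)*t(0 + 1) = (66 - 25)*(-29/7) = 41*(-29/7) = -1189/7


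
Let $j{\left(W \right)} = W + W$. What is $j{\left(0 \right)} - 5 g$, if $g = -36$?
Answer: $180$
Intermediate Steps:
$j{\left(W \right)} = 2 W$
$j{\left(0 \right)} - 5 g = 2 \cdot 0 - -180 = 0 + 180 = 180$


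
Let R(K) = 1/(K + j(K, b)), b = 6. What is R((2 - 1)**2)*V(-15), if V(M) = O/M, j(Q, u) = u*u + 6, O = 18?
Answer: -6/215 ≈ -0.027907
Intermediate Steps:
j(Q, u) = 6 + u**2 (j(Q, u) = u**2 + 6 = 6 + u**2)
R(K) = 1/(42 + K) (R(K) = 1/(K + (6 + 6**2)) = 1/(K + (6 + 36)) = 1/(K + 42) = 1/(42 + K))
V(M) = 18/M
R((2 - 1)**2)*V(-15) = (18/(-15))/(42 + (2 - 1)**2) = (18*(-1/15))/(42 + 1**2) = -6/5/(42 + 1) = -6/5/43 = (1/43)*(-6/5) = -6/215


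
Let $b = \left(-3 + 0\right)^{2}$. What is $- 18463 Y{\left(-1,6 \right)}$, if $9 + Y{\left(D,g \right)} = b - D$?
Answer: $-18463$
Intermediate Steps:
$b = 9$ ($b = \left(-3\right)^{2} = 9$)
$Y{\left(D,g \right)} = - D$ ($Y{\left(D,g \right)} = -9 - \left(-9 + D\right) = - D$)
$- 18463 Y{\left(-1,6 \right)} = - 18463 \left(\left(-1\right) \left(-1\right)\right) = \left(-18463\right) 1 = -18463$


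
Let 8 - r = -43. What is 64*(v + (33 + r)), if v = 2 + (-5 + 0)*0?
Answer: 5504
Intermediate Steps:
r = 51 (r = 8 - 1*(-43) = 8 + 43 = 51)
v = 2 (v = 2 - 5*0 = 2 + 0 = 2)
64*(v + (33 + r)) = 64*(2 + (33 + 51)) = 64*(2 + 84) = 64*86 = 5504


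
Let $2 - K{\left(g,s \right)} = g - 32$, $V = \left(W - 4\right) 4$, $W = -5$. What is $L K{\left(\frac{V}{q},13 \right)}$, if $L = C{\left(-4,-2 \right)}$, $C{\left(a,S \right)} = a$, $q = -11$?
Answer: $- \frac{1352}{11} \approx -122.91$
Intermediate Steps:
$V = -36$ ($V = \left(-5 - 4\right) 4 = \left(-9\right) 4 = -36$)
$K{\left(g,s \right)} = 34 - g$ ($K{\left(g,s \right)} = 2 - \left(g - 32\right) = 2 - \left(-32 + g\right) = 34 - g$)
$L = -4$
$L K{\left(\frac{V}{q},13 \right)} = - 4 \left(34 - - \frac{36}{-11}\right) = - 4 \left(34 - \left(-36\right) \left(- \frac{1}{11}\right)\right) = - 4 \left(34 - \frac{36}{11}\right) = \left(-4\right) \frac{338}{11} = - \frac{1352}{11}$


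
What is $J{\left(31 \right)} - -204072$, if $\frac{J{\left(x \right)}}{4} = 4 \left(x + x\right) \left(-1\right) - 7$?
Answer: $203052$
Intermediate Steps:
$J{\left(x \right)} = -28 - 32 x$ ($J{\left(x \right)} = 4 \left(4 \left(x + x\right) \left(-1\right) - 7\right) = 4 \left(4 \cdot 2 x \left(-1\right) - 7\right) = 4 \left(8 x \left(-1\right) - 7\right) = 4 \left(- 8 x - 7\right) = 4 \left(-7 - 8 x\right) = -28 - 32 x$)
$J{\left(31 \right)} - -204072 = \left(-28 - 992\right) - -204072 = \left(-28 - 992\right) + 204072 = -1020 + 204072 = 203052$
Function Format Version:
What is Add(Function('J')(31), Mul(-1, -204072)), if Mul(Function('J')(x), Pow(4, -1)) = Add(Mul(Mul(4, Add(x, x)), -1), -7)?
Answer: 203052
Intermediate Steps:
Function('J')(x) = Add(-28, Mul(-32, x)) (Function('J')(x) = Mul(4, Add(Mul(Mul(4, Add(x, x)), -1), -7)) = Mul(4, Add(Mul(Mul(4, Mul(2, x)), -1), -7)) = Mul(4, Add(Mul(Mul(8, x), -1), -7)) = Mul(4, Add(Mul(-8, x), -7)) = Mul(4, Add(-7, Mul(-8, x))) = Add(-28, Mul(-32, x)))
Add(Function('J')(31), Mul(-1, -204072)) = Add(Add(-28, Mul(-32, 31)), Mul(-1, -204072)) = Add(Add(-28, -992), 204072) = Add(-1020, 204072) = 203052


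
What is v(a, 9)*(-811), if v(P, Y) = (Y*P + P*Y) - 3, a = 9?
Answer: -128949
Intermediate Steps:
v(P, Y) = -3 + 2*P*Y (v(P, Y) = (P*Y + P*Y) - 3 = 2*P*Y - 3 = -3 + 2*P*Y)
v(a, 9)*(-811) = (-3 + 2*9*9)*(-811) = (-3 + 162)*(-811) = 159*(-811) = -128949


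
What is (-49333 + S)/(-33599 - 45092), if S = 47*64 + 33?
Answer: 46292/78691 ≈ 0.58828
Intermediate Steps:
S = 3041 (S = 3008 + 33 = 3041)
(-49333 + S)/(-33599 - 45092) = (-49333 + 3041)/(-33599 - 45092) = -46292/(-78691) = -46292*(-1/78691) = 46292/78691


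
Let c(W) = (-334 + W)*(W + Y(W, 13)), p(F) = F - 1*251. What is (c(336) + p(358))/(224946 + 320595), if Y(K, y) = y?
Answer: 805/545541 ≈ 0.0014756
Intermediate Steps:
p(F) = -251 + F (p(F) = F - 251 = -251 + F)
c(W) = (-334 + W)*(13 + W) (c(W) = (-334 + W)*(W + 13) = (-334 + W)*(13 + W))
(c(336) + p(358))/(224946 + 320595) = ((-4342 + 336² - 321*336) + (-251 + 358))/(224946 + 320595) = ((-4342 + 112896 - 107856) + 107)/545541 = (698 + 107)*(1/545541) = 805*(1/545541) = 805/545541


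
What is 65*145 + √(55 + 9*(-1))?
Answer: 9425 + √46 ≈ 9431.8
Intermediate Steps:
65*145 + √(55 + 9*(-1)) = 9425 + √(55 - 9) = 9425 + √46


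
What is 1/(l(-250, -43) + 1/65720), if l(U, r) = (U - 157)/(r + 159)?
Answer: -1905880/6686981 ≈ -0.28501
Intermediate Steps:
l(U, r) = (-157 + U)/(159 + r)
1/(l(-250, -43) + 1/65720) = 1/((-157 - 250)/(159 - 43) + 1/65720) = 1/(-407/116 + 1/65720) = 1/(-6686981/1905880) = -1905880/6686981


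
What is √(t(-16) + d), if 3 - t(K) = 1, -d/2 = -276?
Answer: √554 ≈ 23.537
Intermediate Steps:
d = 552 (d = -2*(-276) = 552)
t(K) = 2 (t(K) = 3 - 1*1 = 3 - 1 = 2)
√(t(-16) + d) = √(2 + 552) = √554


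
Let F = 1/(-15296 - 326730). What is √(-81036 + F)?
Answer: I*√9479735903346362/342026 ≈ 284.67*I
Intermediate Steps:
F = -1/342026 (F = 1/(-342026) = -1/342026 ≈ -2.9238e-6)
√(-81036 + F) = √(-81036 - 1/342026) = √(-27716418937/342026) = I*√9479735903346362/342026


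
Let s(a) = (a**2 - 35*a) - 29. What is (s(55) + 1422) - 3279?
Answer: -786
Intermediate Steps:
s(a) = -29 + a**2 - 35*a
(s(55) + 1422) - 3279 = ((-29 + 55**2 - 35*55) + 1422) - 3279 = ((-29 + 3025 - 1925) + 1422) - 3279 = (1071 + 1422) - 3279 = 2493 - 3279 = -786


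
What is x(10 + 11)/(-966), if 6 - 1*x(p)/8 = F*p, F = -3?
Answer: -4/7 ≈ -0.57143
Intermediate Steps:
x(p) = 48 + 24*p (x(p) = 48 - (-24)*p = 48 + 24*p)
x(10 + 11)/(-966) = (48 + 24*(10 + 11))/(-966) = (48 + 24*21)*(-1/966) = (48 + 504)*(-1/966) = 552*(-1/966) = -4/7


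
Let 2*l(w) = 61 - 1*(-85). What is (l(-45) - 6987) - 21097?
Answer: -28011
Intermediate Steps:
l(w) = 73 (l(w) = (61 - 1*(-85))/2 = (61 + 85)/2 = (1/2)*146 = 73)
(l(-45) - 6987) - 21097 = (73 - 6987) - 21097 = -6914 - 21097 = -28011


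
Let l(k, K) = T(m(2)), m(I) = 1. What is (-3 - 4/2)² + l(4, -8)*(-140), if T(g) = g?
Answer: -115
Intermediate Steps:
l(k, K) = 1
(-3 - 4/2)² + l(4, -8)*(-140) = (-3 - 4/2)² + 1*(-140) = (-3 - 4*½)² - 140 = (-3 - 2)² - 140 = (-5)² - 140 = 25 - 140 = -115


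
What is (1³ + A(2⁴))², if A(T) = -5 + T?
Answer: 144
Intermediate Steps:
(1³ + A(2⁴))² = (1³ + (-5 + 2⁴))² = (1 + (-5 + 16))² = (1 + 11)² = 12² = 144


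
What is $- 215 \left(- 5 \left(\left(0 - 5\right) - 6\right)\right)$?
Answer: $-11825$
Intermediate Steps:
$- 215 \left(- 5 \left(\left(0 - 5\right) - 6\right)\right) = - 215 \left(- 5 \left(-5 - 6\right)\right) = - 215 \left(\left(-5\right) \left(-11\right)\right) = - 215 \cdot 55 = \left(-1\right) 11825 = -11825$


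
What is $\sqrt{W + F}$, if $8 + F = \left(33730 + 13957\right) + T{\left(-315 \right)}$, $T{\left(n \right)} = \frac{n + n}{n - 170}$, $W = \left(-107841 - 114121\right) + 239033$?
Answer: $\frac{2 \sqrt{152311243}}{97} \approx 254.46$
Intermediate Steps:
$W = 17071$ ($W = -221962 + 239033 = 17071$)
$T{\left(n \right)} = \frac{2 n}{-170 + n}$
$F = \frac{4624989}{97}$ ($F = -8 + \left(\left(33730 + 13957\right) + 2 \left(-315\right) \frac{1}{-170 - 315}\right) = -8 + \left(47687 + 2 \left(-315\right) \frac{1}{-485}\right) = -8 + \left(47687 + 2 \left(-315\right) \left(- \frac{1}{485}\right)\right) = -8 + \left(47687 + \frac{126}{97}\right) = -8 + \frac{4625765}{97} = \frac{4624989}{97} \approx 47680.0$)
$\sqrt{W + F} = \sqrt{17071 + \frac{4624989}{97}} = \sqrt{\frac{6280876}{97}} = \frac{2 \sqrt{152311243}}{97}$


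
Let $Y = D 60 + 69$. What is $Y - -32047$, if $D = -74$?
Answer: $27676$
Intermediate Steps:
$Y = -4371$ ($Y = \left(-74\right) 60 + 69 = -4440 + 69 = -4371$)
$Y - -32047 = -4371 - -32047 = -4371 + 32047 = 27676$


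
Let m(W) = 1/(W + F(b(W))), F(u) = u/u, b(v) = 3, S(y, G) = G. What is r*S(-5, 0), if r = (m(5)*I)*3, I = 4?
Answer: 0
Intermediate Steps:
F(u) = 1
m(W) = 1/(1 + W) (m(W) = 1/(W + 1) = 1/(1 + W))
r = 2 (r = (4/(1 + 5))*3 = (4/6)*3 = ((⅙)*4)*3 = (⅔)*3 = 2)
r*S(-5, 0) = 2*0 = 0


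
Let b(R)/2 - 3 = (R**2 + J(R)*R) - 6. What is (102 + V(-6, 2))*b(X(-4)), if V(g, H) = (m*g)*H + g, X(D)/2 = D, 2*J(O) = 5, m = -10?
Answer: 17712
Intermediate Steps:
J(O) = 5/2 (J(O) = (1/2)*5 = 5/2)
X(D) = 2*D
b(R) = -6 + 2*R**2 + 5*R (b(R) = 6 + 2*((R**2 + 5*R/2) - 6) = 6 + 2*(-6 + R**2 + 5*R/2) = 6 + (-12 + 2*R**2 + 5*R) = -6 + 2*R**2 + 5*R)
V(g, H) = g - 10*H*g (V(g, H) = (-10*g)*H + g = -10*H*g + g = g - 10*H*g)
(102 + V(-6, 2))*b(X(-4)) = (102 - 6*(1 - 10*2))*(-6 + 2*(2*(-4))**2 + 5*(2*(-4))) = (102 - 6*(1 - 20))*(-6 + 2*(-8)**2 + 5*(-8)) = (102 - 6*(-19))*(-6 + 2*64 - 40) = (102 + 114)*(-6 + 128 - 40) = 216*82 = 17712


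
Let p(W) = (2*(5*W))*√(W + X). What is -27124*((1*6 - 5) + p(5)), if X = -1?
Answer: -2739524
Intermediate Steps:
p(W) = 10*W*√(-1 + W) (p(W) = (2*(5*W))*√(W - 1) = (10*W)*√(-1 + W) = 10*W*√(-1 + W))
-27124*((1*6 - 5) + p(5)) = -27124*((1*6 - 5) + 10*5*√(-1 + 5)) = -27124*((6 - 5) + 10*5*√4) = -27124*(1 + 10*5*2) = -27124*(1 + 100) = -27124*101 = -2739524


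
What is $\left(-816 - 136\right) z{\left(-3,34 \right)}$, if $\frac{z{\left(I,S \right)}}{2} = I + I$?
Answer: $11424$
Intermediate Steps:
$z{\left(I,S \right)} = 4 I$ ($z{\left(I,S \right)} = 2 \left(I + I\right) = 2 \cdot 2 I = 4 I$)
$\left(-816 - 136\right) z{\left(-3,34 \right)} = \left(-816 - 136\right) 4 \left(-3\right) = \left(-952\right) \left(-12\right) = 11424$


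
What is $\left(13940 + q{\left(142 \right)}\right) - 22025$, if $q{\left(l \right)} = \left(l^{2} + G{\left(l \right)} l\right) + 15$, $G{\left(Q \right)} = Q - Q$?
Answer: $12094$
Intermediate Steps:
$G{\left(Q \right)} = 0$
$q{\left(l \right)} = 15 + l^{2}$ ($q{\left(l \right)} = \left(l^{2} + 0 l\right) + 15 = \left(l^{2} + 0\right) + 15 = l^{2} + 15 = 15 + l^{2}$)
$\left(13940 + q{\left(142 \right)}\right) - 22025 = \left(13940 + \left(15 + 142^{2}\right)\right) - 22025 = \left(13940 + \left(15 + 20164\right)\right) - 22025 = \left(13940 + 20179\right) - 22025 = 34119 - 22025 = 12094$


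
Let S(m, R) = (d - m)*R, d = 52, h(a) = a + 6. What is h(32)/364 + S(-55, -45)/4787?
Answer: -785377/871234 ≈ -0.90145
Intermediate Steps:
h(a) = 6 + a
S(m, R) = R*(52 - m) (S(m, R) = (52 - m)*R = R*(52 - m))
h(32)/364 + S(-55, -45)/4787 = (6 + 32)/364 - 45*(52 - 1*(-55))/4787 = 38*(1/364) - 45*(52 + 55)*(1/4787) = 19/182 - 45*107*(1/4787) = 19/182 - 4815*1/4787 = 19/182 - 4815/4787 = -785377/871234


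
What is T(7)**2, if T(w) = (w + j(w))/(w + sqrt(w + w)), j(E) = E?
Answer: 196/(7 + sqrt(14))**2 ≈ 1.6987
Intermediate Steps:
T(w) = 2*w/(w + sqrt(2)*sqrt(w)) (T(w) = (w + w)/(w + sqrt(w + w)) = (2*w)/(w + sqrt(2*w)) = (2*w)/(w + sqrt(2)*sqrt(w)) = 2*w/(w + sqrt(2)*sqrt(w)))
T(7)**2 = (2*7/(7 + sqrt(2)*sqrt(7)))**2 = (2*7/(7 + sqrt(14)))**2 = (14/(7 + sqrt(14)))**2 = 196/(7 + sqrt(14))**2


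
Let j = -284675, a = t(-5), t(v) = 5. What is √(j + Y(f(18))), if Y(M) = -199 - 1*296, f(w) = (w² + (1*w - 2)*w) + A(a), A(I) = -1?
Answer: I*√285170 ≈ 534.01*I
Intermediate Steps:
a = 5
f(w) = -1 + w² + w*(-2 + w) (f(w) = (w² + (1*w - 2)*w) - 1 = (w² + (w - 2)*w) - 1 = (w² + (-2 + w)*w) - 1 = (w² + w*(-2 + w)) - 1 = -1 + w² + w*(-2 + w))
Y(M) = -495 (Y(M) = -199 - 296 = -495)
√(j + Y(f(18))) = √(-284675 - 495) = √(-285170) = I*√285170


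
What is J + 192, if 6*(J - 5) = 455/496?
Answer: 586727/2976 ≈ 197.15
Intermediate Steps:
J = 15335/2976 (J = 5 + (455/496)/6 = 5 + (455*(1/496))/6 = 5 + (1/6)*(455/496) = 5 + 455/2976 = 15335/2976 ≈ 5.1529)
J + 192 = 15335/2976 + 192 = 586727/2976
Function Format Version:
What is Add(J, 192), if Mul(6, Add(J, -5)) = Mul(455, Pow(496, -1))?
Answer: Rational(586727, 2976) ≈ 197.15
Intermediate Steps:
J = Rational(15335, 2976) (J = Add(5, Mul(Rational(1, 6), Mul(455, Pow(496, -1)))) = Add(5, Mul(Rational(1, 6), Mul(455, Rational(1, 496)))) = Add(5, Mul(Rational(1, 6), Rational(455, 496))) = Add(5, Rational(455, 2976)) = Rational(15335, 2976) ≈ 5.1529)
Add(J, 192) = Add(Rational(15335, 2976), 192) = Rational(586727, 2976)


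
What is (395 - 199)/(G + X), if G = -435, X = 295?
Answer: -7/5 ≈ -1.4000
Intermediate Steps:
(395 - 199)/(G + X) = (395 - 199)/(-435 + 295) = 196/(-140) = 196*(-1/140) = -7/5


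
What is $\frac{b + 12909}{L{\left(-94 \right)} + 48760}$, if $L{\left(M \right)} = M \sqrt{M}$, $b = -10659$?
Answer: $\frac{13713750}{297296023} + \frac{52875 i \sqrt{94}}{594592046} \approx 0.046128 + 0.00086217 i$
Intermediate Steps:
$L{\left(M \right)} = M^{\frac{3}{2}}$
$\frac{b + 12909}{L{\left(-94 \right)} + 48760} = \frac{-10659 + 12909}{\left(-94\right)^{\frac{3}{2}} + 48760} = \frac{2250}{- 94 i \sqrt{94} + 48760} = \frac{2250}{48760 - 94 i \sqrt{94}}$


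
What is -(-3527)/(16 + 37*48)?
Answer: 3527/1792 ≈ 1.9682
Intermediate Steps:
-(-3527)/(16 + 37*48) = -(-3527)/(16 + 1776) = -(-3527)/1792 = -1*(-3527/1792) = 3527/1792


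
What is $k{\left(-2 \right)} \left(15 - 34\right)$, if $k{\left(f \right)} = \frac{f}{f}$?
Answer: $-19$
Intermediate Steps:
$k{\left(f \right)} = 1$
$k{\left(-2 \right)} \left(15 - 34\right) = 1 \left(15 - 34\right) = 1 \left(-19\right) = -19$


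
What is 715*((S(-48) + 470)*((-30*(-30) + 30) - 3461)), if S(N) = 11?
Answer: -870448865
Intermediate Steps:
715*((S(-48) + 470)*((-30*(-30) + 30) - 3461)) = 715*((11 + 470)*((-30*(-30) + 30) - 3461)) = 715*(481*((900 + 30) - 3461)) = 715*(481*(930 - 3461)) = 715*(481*(-2531)) = 715*(-1217411) = -870448865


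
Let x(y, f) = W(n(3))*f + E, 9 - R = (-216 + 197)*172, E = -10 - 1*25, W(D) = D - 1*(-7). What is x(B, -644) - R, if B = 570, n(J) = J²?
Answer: -13616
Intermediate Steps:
W(D) = 7 + D (W(D) = D + 7 = 7 + D)
E = -35 (E = -10 - 25 = -35)
R = 3277 (R = 9 - (-216 + 197)*172 = 9 - (-19)*172 = 9 - 1*(-3268) = 9 + 3268 = 3277)
x(y, f) = -35 + 16*f (x(y, f) = (7 + 3²)*f - 35 = (7 + 9)*f - 35 = 16*f - 35 = -35 + 16*f)
x(B, -644) - R = (-35 + 16*(-644)) - 1*3277 = (-35 - 10304) - 3277 = -10339 - 3277 = -13616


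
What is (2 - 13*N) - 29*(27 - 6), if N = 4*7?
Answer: -971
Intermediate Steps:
N = 28
(2 - 13*N) - 29*(27 - 6) = (2 - 13*28) - 29*(27 - 6) = (2 - 364) - 29*21 = -362 - 609 = -971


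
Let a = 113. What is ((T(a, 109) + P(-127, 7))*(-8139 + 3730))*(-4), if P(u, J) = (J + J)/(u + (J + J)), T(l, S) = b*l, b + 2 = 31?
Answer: 6530381532/113 ≈ 5.7791e+7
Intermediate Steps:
b = 29 (b = -2 + 31 = 29)
T(l, S) = 29*l
P(u, J) = 2*J/(u + 2*J) (P(u, J) = (2*J)/(u + 2*J) = 2*J/(u + 2*J))
((T(a, 109) + P(-127, 7))*(-8139 + 3730))*(-4) = ((29*113 + 2*7/(-127 + 2*7))*(-8139 + 3730))*(-4) = ((3277 + 2*7/(-127 + 14))*(-4409))*(-4) = ((3277 + 2*7/(-113))*(-4409))*(-4) = ((3277 + 2*7*(-1/113))*(-4409))*(-4) = ((3277 - 14/113)*(-4409))*(-4) = ((370287/113)*(-4409))*(-4) = -1632595383/113*(-4) = 6530381532/113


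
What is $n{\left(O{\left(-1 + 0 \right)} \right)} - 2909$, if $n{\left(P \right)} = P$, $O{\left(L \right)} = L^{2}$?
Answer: $-2908$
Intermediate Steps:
$n{\left(O{\left(-1 + 0 \right)} \right)} - 2909 = \left(-1 + 0\right)^{2} - 2909 = \left(-1\right)^{2} - 2909 = 1 - 2909 = -2908$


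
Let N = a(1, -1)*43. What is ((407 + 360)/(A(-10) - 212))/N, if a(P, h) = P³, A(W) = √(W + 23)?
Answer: -162604/1932033 - 767*√13/1932033 ≈ -0.085593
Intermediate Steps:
A(W) = √(23 + W)
N = 43 (N = 1³*43 = 1*43 = 43)
((407 + 360)/(A(-10) - 212))/N = ((407 + 360)/(√(23 - 10) - 212))/43 = (767/(√13 - 212))*(1/43) = (767/(-212 + √13))*(1/43) = 767/(43*(-212 + √13))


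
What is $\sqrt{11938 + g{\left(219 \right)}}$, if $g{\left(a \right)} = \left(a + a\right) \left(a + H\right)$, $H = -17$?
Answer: $\sqrt{100414} \approx 316.88$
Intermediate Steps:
$g{\left(a \right)} = 2 a \left(-17 + a\right)$ ($g{\left(a \right)} = \left(a + a\right) \left(a - 17\right) = 2 a \left(-17 + a\right)$)
$\sqrt{11938 + g{\left(219 \right)}} = \sqrt{11938 + 2 \cdot 219 \left(-17 + 219\right)} = \sqrt{11938 + 2 \cdot 219 \cdot 202} = \sqrt{11938 + 88476} = \sqrt{100414}$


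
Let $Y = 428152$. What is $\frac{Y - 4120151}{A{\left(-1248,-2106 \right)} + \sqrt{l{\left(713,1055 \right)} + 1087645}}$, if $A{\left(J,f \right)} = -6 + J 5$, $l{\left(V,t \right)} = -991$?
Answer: $\frac{3843370959}{6320977} + \frac{3691999 \sqrt{1086654}}{37925862} \approx 709.51$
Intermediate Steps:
$A{\left(J,f \right)} = -6 + 5 J$
$\frac{Y - 4120151}{A{\left(-1248,-2106 \right)} + \sqrt{l{\left(713,1055 \right)} + 1087645}} = \frac{428152 - 4120151}{\left(-6 + 5 \left(-1248\right)\right) + \sqrt{-991 + 1087645}} = - \frac{3691999}{\left(-6 - 6240\right) + \sqrt{1086654}} = - \frac{3691999}{-6246 + \sqrt{1086654}}$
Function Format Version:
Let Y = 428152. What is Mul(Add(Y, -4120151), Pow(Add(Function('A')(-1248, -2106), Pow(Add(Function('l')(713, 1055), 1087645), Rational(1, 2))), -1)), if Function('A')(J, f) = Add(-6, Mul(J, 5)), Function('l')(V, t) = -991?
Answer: Add(Rational(3843370959, 6320977), Mul(Rational(3691999, 37925862), Pow(1086654, Rational(1, 2)))) ≈ 709.51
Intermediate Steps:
Function('A')(J, f) = Add(-6, Mul(5, J))
Mul(Add(Y, -4120151), Pow(Add(Function('A')(-1248, -2106), Pow(Add(Function('l')(713, 1055), 1087645), Rational(1, 2))), -1)) = Mul(Add(428152, -4120151), Pow(Add(Add(-6, Mul(5, -1248)), Pow(Add(-991, 1087645), Rational(1, 2))), -1)) = Mul(-3691999, Pow(Add(Add(-6, -6240), Pow(1086654, Rational(1, 2))), -1)) = Mul(-3691999, Pow(Add(-6246, Pow(1086654, Rational(1, 2))), -1))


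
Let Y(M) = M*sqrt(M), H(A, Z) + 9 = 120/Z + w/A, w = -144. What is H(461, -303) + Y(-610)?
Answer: -452033/46561 - 610*I*sqrt(610) ≈ -9.7084 - 15066.0*I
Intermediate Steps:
H(A, Z) = -9 - 144/A + 120/Z (H(A, Z) = -9 + (120/Z - 144/A) = -9 + (-144/A + 120/Z) = -9 - 144/A + 120/Z)
Y(M) = M**(3/2)
H(461, -303) + Y(-610) = (-9 - 144/461 + 120/(-303)) + (-610)**(3/2) = (-9 - 144*1/461 + 120*(-1/303)) - 610*I*sqrt(610) = (-9 - 144/461 - 40/101) - 610*I*sqrt(610) = -452033/46561 - 610*I*sqrt(610)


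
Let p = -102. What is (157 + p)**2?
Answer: 3025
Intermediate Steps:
(157 + p)**2 = (157 - 102)**2 = 55**2 = 3025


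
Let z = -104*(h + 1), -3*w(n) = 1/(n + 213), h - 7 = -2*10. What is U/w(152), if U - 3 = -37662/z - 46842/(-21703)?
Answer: 123673595685/4514224 ≈ 27396.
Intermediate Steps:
h = -13 (h = 7 - 2*10 = 7 - 20 = -13)
w(n) = -1/(3*(213 + n)) (w(n) = -1/(3*(n + 213)) = -1/(3*(213 + n)))
z = 1248 (z = -104*(-13 + 1) = -104*(-12) = 1248)
U = -112943923/4514224 (U = 3 + (-37662/1248 - 46842/(-21703)) = 3 + (-37662*1/1248 - 46842*(-1/21703)) = 3 + (-6277/208 + 46842/21703) = 3 - 126486595/4514224 = -112943923/4514224 ≈ -25.020)
U/w(152) = -112943923/(4514224*((-1/(639 + 3*152)))) = -112943923/(4514224*((-1/(639 + 456)))) = -112943923/(4514224*((-1/1095))) = -112943923/(4514224*((-1*1/1095))) = -112943923/(4514224*(-1/1095)) = -112943923/4514224*(-1095) = 123673595685/4514224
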